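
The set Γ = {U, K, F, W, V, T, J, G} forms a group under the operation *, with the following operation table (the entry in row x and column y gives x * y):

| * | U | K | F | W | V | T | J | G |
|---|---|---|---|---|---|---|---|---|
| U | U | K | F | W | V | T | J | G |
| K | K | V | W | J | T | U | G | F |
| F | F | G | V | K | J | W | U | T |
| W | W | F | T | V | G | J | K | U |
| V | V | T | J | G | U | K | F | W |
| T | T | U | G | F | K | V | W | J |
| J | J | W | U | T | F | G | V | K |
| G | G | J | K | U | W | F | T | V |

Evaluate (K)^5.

K^1 = K
K^2 = K * K = V
K^3 = V * K = T
K^4 = T * K = U
K^5 = U * K = K

K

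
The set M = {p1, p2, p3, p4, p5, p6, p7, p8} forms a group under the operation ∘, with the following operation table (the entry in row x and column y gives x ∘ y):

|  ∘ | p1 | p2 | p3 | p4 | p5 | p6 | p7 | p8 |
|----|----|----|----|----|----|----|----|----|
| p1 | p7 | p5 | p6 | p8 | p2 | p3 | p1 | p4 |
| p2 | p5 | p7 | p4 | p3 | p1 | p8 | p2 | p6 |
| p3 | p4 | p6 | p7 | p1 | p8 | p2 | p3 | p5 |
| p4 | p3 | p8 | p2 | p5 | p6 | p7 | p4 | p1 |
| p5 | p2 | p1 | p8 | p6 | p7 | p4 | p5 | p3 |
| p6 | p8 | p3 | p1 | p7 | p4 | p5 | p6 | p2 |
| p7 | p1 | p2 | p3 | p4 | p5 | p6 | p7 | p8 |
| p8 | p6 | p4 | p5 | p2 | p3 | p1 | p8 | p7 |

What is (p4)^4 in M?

p7

p4^1 = p4
p4^2 = p4 ∘ p4 = p5
p4^3 = p5 ∘ p4 = p6
p4^4 = p6 ∘ p4 = p7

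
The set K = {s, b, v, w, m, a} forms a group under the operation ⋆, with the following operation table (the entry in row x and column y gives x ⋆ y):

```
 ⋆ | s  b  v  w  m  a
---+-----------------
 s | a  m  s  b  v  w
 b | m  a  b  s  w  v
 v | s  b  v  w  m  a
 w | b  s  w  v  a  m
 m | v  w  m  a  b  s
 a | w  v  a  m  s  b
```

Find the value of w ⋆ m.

Read row w, column m: w ⋆ m = a.

a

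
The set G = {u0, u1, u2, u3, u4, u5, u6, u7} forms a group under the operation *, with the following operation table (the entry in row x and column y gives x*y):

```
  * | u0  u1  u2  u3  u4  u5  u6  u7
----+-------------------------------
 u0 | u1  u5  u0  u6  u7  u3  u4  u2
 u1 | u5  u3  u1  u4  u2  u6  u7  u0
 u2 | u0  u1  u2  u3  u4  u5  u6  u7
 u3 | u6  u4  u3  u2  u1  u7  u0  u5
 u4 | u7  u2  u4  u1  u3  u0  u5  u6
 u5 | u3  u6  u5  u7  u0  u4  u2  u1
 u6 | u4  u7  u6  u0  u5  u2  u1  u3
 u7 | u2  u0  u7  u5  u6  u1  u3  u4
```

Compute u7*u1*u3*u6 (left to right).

u1

u7*u1 = u0
u0*u3 = u6
u6*u6 = u1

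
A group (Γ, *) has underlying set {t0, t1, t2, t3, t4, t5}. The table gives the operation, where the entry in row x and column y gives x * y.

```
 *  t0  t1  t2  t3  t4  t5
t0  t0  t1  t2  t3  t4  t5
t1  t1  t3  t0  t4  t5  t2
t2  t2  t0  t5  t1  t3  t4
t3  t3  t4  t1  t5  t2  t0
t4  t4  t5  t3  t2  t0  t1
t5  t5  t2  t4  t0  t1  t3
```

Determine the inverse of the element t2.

First locate the identity: row t0 matches the header, so t0 is the identity.
Scan row t2 for t0: t2 * t1 = t0. Hence t2^(-1) = t1.

t1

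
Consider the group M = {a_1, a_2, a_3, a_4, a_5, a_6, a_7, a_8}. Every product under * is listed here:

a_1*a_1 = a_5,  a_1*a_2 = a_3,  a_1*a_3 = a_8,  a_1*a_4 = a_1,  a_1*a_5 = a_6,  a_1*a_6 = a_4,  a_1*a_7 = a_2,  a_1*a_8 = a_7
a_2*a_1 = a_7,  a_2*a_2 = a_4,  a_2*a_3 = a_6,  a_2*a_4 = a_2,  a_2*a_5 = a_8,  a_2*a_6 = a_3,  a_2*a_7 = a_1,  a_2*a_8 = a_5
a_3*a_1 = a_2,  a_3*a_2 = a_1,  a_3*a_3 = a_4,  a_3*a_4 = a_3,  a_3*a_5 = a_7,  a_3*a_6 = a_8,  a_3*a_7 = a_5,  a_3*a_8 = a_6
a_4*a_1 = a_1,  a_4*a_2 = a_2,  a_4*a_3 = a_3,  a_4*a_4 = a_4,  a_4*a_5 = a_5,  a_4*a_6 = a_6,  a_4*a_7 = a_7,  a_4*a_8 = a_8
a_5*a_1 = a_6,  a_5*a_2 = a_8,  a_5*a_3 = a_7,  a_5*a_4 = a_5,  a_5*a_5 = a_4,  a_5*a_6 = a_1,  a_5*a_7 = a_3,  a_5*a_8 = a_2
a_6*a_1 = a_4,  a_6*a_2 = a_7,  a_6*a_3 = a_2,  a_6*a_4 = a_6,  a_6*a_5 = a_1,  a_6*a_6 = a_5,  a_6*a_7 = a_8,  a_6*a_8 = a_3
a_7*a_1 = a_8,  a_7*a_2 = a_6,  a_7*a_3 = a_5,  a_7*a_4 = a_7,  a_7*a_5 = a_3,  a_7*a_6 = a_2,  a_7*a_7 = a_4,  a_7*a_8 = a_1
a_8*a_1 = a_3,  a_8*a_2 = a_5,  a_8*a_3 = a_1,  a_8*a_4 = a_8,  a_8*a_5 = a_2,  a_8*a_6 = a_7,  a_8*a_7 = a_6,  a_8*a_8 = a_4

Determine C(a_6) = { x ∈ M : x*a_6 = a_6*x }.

{a_1, a_4, a_5, a_6}

Compare row a_6 with column a_6 entry by entry.
a_1*a_6 = a_4 = a_6*a_1, so a_1 commutes with a_6.
a_3*a_6 = a_8 but a_6*a_3 = a_2, so a_3 does not.
Collecting the elements that commute with a_6: C(a_6) = {a_1, a_4, a_5, a_6}.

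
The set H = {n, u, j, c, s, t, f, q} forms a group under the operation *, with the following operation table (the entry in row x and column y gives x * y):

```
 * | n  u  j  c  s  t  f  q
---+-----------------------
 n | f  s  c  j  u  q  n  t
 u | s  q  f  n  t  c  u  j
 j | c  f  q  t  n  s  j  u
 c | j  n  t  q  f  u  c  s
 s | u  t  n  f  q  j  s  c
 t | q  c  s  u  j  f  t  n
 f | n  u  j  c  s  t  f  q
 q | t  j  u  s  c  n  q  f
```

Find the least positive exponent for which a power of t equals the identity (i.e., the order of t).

2

The identity element is f (its row matches the header).
t^1 = t
t^2 = t * t = f
The first power of t equal to the identity is t^2, so ord(t) = 2.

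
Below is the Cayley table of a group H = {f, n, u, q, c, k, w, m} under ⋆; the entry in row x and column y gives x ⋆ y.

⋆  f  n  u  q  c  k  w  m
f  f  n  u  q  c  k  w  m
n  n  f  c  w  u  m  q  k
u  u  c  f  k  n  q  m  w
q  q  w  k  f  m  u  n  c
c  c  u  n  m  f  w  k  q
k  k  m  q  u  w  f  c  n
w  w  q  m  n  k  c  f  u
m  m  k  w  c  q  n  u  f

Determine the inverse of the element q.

q

First locate the identity: row f matches the header, so f is the identity.
Scan row q for f: q ⋆ q = f. Hence q^(-1) = q.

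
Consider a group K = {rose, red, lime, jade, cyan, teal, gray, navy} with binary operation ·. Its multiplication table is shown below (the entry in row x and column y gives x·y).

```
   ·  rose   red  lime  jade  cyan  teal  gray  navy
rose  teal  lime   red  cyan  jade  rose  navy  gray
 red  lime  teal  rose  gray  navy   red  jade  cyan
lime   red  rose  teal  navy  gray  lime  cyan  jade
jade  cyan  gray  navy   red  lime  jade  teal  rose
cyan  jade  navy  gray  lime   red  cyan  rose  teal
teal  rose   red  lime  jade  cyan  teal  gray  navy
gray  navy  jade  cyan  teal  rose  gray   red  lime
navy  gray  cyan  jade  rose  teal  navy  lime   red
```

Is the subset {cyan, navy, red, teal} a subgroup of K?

Yes

{cyan, navy, red, teal} contains the identity teal.
Checking products: every product of two elements of {cyan, navy, red, teal} (read from the table) lies in {cyan, navy, red, teal}, so the set is closed.
In a finite group, a nonempty closed subset is a subgroup. So {cyan, navy, red, teal} ≤ K.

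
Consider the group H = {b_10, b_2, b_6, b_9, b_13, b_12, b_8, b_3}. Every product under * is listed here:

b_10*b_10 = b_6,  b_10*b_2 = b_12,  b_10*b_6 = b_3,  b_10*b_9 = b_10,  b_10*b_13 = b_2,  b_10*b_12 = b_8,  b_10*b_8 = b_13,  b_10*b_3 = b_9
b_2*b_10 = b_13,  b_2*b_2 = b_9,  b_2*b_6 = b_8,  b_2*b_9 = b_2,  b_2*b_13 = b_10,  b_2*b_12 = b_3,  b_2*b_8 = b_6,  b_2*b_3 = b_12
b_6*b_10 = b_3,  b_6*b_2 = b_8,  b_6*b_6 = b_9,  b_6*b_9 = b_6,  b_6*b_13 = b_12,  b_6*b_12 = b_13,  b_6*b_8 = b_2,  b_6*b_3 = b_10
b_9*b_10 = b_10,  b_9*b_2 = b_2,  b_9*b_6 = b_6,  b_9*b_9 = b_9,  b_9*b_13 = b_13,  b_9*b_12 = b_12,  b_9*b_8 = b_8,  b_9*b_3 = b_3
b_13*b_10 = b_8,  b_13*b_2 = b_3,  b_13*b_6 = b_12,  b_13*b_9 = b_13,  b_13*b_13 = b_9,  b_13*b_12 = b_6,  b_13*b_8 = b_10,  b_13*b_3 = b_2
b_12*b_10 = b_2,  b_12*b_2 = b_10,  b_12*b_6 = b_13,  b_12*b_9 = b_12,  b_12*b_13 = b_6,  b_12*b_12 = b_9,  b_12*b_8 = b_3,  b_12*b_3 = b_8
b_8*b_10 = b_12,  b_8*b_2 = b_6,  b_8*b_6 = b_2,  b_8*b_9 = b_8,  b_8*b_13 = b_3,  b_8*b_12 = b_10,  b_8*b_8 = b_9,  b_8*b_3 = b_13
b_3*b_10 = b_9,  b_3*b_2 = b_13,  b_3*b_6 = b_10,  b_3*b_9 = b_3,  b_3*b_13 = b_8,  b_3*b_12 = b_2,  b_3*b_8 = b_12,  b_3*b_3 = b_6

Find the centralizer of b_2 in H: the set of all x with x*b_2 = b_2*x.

{b_2, b_6, b_8, b_9}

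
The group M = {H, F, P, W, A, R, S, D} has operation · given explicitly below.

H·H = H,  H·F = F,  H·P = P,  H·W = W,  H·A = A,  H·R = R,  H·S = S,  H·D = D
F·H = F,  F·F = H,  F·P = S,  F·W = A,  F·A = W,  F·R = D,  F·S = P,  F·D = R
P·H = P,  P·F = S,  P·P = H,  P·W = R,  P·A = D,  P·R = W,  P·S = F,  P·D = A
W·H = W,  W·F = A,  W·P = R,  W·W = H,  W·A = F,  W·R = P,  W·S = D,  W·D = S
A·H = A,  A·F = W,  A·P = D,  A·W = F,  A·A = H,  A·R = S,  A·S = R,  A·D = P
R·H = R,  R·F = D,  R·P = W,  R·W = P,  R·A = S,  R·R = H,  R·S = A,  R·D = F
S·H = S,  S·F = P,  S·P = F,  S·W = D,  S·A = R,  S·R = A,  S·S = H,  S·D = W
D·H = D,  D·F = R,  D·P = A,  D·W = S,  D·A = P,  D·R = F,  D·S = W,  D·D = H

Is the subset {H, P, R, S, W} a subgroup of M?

No

R·S = A, which is not in {H, P, R, S, W}.
The subset is not closed under ·, so it is not a subgroup.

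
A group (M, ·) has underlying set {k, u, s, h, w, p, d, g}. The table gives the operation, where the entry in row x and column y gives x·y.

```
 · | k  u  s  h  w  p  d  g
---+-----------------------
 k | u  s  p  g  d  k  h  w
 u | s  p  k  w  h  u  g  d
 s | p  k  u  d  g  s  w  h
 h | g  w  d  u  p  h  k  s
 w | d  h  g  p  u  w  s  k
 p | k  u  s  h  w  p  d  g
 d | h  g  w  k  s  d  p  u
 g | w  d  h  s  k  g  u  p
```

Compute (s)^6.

u

s^1 = s
s^2 = s·s = u
s^3 = u·s = k
s^4 = k·s = p
s^5 = p·s = s
s^6 = s·s = u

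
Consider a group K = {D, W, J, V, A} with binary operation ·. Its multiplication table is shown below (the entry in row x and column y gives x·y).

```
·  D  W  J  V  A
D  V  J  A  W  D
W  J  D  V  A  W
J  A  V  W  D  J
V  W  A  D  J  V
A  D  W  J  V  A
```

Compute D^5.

D^1 = D
D^2 = D·D = V
D^3 = V·D = W
D^4 = W·D = J
D^5 = J·D = A

A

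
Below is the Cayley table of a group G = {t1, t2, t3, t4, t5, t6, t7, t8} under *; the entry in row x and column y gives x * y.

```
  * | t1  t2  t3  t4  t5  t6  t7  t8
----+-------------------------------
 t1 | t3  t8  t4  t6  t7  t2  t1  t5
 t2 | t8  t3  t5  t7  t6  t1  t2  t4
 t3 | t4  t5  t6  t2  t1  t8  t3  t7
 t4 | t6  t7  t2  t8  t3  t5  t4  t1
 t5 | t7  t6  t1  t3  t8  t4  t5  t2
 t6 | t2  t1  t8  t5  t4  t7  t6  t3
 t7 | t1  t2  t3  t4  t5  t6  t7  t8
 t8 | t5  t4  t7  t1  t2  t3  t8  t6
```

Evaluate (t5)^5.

t4

t5^1 = t5
t5^2 = t5 * t5 = t8
t5^3 = t8 * t5 = t2
t5^4 = t2 * t5 = t6
t5^5 = t6 * t5 = t4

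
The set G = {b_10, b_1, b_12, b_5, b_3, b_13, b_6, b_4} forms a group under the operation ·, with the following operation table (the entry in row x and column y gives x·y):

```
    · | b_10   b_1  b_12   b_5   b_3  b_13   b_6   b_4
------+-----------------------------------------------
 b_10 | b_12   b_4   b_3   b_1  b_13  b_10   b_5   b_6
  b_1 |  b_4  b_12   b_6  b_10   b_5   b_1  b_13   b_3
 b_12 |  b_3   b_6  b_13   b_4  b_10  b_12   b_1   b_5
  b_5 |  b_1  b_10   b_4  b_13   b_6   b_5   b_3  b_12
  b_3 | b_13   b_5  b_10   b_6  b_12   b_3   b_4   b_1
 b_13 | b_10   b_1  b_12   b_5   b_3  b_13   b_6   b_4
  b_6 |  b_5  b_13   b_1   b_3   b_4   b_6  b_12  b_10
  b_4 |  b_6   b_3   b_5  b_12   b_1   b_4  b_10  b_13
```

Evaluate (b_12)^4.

b_12^1 = b_12
b_12^2 = b_12·b_12 = b_13
b_12^3 = b_13·b_12 = b_12
b_12^4 = b_12·b_12 = b_13
(Structurally, G here is isomorphic to Z_2 x Z_4.)

b_13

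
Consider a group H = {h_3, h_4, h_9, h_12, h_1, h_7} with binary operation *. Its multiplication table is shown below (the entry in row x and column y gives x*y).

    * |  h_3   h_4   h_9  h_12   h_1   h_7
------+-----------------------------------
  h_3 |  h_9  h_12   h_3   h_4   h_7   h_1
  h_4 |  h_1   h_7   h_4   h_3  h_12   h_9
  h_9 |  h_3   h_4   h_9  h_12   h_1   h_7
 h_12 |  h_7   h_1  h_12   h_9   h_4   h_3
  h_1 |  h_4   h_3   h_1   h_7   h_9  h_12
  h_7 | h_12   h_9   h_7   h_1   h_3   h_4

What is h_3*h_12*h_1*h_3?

h_7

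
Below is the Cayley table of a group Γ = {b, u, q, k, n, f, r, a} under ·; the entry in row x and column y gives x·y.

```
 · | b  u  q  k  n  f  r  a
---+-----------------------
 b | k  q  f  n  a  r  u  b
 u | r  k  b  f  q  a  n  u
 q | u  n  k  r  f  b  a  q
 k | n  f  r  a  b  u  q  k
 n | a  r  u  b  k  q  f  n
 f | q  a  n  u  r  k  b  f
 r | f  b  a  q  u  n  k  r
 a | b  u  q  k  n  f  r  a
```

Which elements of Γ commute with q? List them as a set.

Compare row q with column q entry by entry.
r·q = a = q·r, so r commutes with q.
b·q = f but q·b = u, so b does not.
Collecting the elements that commute with q: C(q) = {a, k, q, r}.

{a, k, q, r}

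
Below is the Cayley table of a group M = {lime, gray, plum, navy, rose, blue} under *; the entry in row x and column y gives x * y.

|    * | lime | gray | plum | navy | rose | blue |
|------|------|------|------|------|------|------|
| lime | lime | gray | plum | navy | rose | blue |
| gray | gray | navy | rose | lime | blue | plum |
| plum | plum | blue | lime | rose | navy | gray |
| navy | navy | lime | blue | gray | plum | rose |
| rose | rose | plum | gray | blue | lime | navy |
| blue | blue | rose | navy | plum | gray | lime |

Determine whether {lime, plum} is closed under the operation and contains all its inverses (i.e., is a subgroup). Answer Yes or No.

{lime, plum} contains the identity lime.
Checking products: every product of two elements of {lime, plum} (read from the table) lies in {lime, plum}, so the set is closed.
In a finite group, a nonempty closed subset is a subgroup. So {lime, plum} ≤ M.

Yes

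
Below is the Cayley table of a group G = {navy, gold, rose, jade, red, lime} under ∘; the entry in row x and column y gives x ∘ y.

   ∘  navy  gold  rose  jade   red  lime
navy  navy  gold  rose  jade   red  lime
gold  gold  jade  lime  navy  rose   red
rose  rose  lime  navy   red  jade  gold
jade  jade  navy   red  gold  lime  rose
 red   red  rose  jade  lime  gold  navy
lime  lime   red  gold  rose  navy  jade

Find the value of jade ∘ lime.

Read row jade, column lime: jade ∘ lime = rose.

rose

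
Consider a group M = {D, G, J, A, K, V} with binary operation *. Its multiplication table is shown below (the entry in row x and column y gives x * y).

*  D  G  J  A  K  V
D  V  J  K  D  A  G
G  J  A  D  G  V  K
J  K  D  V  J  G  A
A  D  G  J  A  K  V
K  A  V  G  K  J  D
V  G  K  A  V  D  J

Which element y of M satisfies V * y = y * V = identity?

J

First locate the identity: row A matches the header, so A is the identity.
Scan row V for A: V * J = A. Hence V^(-1) = J.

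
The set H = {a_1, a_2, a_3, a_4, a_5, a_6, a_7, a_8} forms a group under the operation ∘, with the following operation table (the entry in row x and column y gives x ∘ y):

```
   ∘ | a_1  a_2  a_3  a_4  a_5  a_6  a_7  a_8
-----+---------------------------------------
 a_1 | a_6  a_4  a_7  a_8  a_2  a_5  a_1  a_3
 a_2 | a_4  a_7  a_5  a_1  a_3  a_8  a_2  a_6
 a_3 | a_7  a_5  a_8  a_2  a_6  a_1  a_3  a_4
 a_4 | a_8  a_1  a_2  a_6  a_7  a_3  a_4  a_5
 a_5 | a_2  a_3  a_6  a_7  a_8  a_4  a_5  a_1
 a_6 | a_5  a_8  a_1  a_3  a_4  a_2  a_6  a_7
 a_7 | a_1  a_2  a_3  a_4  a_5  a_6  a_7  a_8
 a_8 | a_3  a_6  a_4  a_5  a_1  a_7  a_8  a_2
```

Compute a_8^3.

a_8^1 = a_8
a_8^2 = a_8 ∘ a_8 = a_2
a_8^3 = a_2 ∘ a_8 = a_6
(Structurally, H here is isomorphic to the cyclic group Z_8.)

a_6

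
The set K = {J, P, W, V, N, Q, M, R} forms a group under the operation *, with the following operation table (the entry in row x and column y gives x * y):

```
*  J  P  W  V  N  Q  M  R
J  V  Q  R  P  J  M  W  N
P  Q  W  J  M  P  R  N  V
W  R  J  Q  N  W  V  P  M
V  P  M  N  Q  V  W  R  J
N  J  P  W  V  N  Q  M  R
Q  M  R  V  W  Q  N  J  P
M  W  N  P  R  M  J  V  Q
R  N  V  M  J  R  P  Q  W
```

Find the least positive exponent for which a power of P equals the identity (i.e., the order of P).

8

The identity element is N (its row matches the header).
P^1 = P
P^2 = P * P = W
P^3 = W * P = J
P^4 = J * P = Q
P^5 = Q * P = R
P^6 = R * P = V
P^7 = V * P = M
P^8 = M * P = N
The first power of P equal to the identity is P^8, so ord(P) = 8.
(Structurally, K here is isomorphic to the cyclic group Z_8.)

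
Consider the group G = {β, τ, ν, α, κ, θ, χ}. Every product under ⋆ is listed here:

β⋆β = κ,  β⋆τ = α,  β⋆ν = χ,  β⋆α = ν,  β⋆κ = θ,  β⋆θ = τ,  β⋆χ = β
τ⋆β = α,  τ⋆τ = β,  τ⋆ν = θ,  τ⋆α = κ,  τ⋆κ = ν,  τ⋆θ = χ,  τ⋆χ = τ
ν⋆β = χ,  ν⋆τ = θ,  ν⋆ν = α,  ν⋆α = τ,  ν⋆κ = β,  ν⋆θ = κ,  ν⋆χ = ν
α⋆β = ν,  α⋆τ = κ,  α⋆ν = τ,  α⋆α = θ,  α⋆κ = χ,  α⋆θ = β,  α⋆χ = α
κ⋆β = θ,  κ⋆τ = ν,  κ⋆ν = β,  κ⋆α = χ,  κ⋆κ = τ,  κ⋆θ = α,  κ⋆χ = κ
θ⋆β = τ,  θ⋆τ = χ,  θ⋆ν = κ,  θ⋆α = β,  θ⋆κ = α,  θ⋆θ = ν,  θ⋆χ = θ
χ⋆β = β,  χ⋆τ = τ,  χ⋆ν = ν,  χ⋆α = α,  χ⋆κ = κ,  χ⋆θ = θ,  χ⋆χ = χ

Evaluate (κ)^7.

κ^1 = κ
κ^2 = κ ⋆ κ = τ
κ^3 = τ ⋆ κ = ν
κ^4 = ν ⋆ κ = β
κ^5 = β ⋆ κ = θ
κ^6 = θ ⋆ κ = α
κ^7 = α ⋆ κ = χ

χ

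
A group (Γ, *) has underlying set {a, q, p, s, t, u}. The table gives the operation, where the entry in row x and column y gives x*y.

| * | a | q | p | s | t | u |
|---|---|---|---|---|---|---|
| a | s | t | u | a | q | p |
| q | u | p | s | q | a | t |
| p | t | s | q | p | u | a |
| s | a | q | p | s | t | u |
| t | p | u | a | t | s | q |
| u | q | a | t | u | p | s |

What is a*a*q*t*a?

a*a = s
s*q = q
q*t = a
a*a = s
(Structurally, Γ here is isomorphic to the symmetric group S_3.)

s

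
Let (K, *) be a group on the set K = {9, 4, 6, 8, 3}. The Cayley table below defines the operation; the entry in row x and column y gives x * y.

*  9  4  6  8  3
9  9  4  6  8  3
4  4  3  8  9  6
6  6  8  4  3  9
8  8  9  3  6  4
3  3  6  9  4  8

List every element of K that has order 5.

{3, 4, 6, 8}

Identity is 9. Compute the order of each non-identity element by repeated multiplication:
  4: 4 → 3 → 6 → 8 → 9  (order 5)
  6: 6 → 4 → 8 → 3 → 9  (order 5)
  8: 8 → 6 → 3 → 4 → 9  (order 5)
  3: 3 → 8 → 4 → 6 → 9  (order 5)
Elements of order 5: {3, 4, 6, 8}.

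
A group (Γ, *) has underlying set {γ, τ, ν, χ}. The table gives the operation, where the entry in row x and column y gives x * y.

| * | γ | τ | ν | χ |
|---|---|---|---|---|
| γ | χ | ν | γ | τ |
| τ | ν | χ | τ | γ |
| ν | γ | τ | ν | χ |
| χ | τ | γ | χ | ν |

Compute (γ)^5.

γ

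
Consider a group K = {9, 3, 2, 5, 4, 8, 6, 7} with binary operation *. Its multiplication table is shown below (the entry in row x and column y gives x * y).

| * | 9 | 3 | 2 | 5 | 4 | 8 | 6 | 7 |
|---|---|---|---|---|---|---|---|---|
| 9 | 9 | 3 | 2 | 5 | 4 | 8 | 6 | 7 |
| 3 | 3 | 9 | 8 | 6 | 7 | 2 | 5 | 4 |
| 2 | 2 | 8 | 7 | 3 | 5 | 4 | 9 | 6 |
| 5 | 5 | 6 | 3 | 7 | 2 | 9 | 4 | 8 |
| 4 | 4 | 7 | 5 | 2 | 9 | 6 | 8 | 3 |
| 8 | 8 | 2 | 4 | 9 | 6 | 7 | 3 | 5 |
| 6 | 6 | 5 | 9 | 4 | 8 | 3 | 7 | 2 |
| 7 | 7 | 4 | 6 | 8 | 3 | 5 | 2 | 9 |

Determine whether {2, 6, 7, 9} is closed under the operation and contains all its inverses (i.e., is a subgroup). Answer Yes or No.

Yes

{2, 6, 7, 9} contains the identity 9.
Checking products: every product of two elements of {2, 6, 7, 9} (read from the table) lies in {2, 6, 7, 9}, so the set is closed.
In a finite group, a nonempty closed subset is a subgroup. So {2, 6, 7, 9} ≤ K.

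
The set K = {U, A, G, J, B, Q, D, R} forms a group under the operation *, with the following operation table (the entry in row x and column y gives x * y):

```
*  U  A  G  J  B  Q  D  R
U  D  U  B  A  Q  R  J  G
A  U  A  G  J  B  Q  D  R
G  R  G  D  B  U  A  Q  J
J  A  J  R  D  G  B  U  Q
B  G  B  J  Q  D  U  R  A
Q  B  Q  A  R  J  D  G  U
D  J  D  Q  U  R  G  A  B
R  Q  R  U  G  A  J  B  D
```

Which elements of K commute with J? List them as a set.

{A, D, J, U}

Compare row J with column J entry by entry.
U * J = A = J * U, so U commutes with J.
G * J = B but J * G = R, so G does not.
Collecting the elements that commute with J: C(J) = {A, D, J, U}.
(Structurally, K here is isomorphic to the quaternion group Q_8.)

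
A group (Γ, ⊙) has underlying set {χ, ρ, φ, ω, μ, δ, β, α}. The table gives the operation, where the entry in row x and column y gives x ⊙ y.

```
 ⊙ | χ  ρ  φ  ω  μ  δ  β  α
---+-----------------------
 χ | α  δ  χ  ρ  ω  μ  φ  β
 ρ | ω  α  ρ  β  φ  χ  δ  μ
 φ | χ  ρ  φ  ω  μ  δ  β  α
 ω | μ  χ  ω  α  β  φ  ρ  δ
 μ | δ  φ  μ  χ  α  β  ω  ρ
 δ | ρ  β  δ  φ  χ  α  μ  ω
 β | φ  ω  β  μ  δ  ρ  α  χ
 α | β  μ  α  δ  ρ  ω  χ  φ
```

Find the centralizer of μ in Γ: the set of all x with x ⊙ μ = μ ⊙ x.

Compare row μ with column μ entry by entry.
ρ ⊙ μ = φ = μ ⊙ ρ, so ρ commutes with μ.
δ ⊙ μ = χ but μ ⊙ δ = β, so δ does not.
Collecting the elements that commute with μ: C(μ) = {α, μ, ρ, φ}.

{α, μ, ρ, φ}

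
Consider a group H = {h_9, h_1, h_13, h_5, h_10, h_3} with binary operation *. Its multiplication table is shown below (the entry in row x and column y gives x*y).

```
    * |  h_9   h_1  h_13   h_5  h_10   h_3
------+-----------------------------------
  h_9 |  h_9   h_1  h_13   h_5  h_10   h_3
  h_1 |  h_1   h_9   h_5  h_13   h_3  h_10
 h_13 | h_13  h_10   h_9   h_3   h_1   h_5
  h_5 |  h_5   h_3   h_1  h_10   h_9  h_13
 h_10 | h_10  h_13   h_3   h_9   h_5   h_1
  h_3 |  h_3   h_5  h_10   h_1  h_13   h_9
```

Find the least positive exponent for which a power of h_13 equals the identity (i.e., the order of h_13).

The identity element is h_9 (its row matches the header).
h_13^1 = h_13
h_13^2 = h_13*h_13 = h_9
The first power of h_13 equal to the identity is h_13^2, so ord(h_13) = 2.

2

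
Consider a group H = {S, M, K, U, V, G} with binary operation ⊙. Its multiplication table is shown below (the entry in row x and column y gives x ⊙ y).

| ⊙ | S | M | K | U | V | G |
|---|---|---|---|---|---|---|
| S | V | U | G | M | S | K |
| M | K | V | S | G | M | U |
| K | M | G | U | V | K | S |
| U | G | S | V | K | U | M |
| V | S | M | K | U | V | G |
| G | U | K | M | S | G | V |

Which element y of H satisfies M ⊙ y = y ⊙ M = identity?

First locate the identity: row V matches the header, so V is the identity.
Scan row M for V: M ⊙ M = V. Hence M^(-1) = M.
(Structurally, H here is isomorphic to the symmetric group S_3.)

M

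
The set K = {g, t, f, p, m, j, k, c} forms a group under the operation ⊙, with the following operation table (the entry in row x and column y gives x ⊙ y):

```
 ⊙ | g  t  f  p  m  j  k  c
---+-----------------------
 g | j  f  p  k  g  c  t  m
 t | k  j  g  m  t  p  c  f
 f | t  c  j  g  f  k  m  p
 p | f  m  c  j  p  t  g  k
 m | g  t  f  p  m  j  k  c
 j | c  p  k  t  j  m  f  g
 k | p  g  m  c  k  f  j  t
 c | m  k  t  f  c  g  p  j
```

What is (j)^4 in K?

m

j^1 = j
j^2 = j ⊙ j = m
j^3 = m ⊙ j = j
j^4 = j ⊙ j = m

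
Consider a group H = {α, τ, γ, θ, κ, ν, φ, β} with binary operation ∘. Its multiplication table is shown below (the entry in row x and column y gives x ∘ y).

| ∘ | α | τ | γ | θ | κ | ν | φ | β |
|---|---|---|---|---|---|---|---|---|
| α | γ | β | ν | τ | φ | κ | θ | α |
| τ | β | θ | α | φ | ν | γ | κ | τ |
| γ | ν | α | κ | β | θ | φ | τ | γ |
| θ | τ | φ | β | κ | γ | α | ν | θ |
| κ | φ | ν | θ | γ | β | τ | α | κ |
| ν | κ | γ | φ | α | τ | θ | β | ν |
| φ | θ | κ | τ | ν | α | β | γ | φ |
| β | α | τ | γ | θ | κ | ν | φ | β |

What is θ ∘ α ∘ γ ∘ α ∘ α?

ν

θ ∘ α = τ
τ ∘ γ = α
α ∘ α = γ
γ ∘ α = ν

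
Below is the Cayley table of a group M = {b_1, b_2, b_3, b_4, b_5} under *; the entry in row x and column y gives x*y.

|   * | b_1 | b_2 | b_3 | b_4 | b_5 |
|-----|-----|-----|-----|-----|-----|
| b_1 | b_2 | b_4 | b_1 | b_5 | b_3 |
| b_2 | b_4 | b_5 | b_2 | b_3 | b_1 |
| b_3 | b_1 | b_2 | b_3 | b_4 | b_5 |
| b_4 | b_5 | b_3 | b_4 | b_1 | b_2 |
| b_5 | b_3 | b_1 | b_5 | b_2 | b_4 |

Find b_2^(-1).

b_4

First locate the identity: row b_3 matches the header, so b_3 is the identity.
Scan row b_2 for b_3: b_2*b_4 = b_3. Hence b_2^(-1) = b_4.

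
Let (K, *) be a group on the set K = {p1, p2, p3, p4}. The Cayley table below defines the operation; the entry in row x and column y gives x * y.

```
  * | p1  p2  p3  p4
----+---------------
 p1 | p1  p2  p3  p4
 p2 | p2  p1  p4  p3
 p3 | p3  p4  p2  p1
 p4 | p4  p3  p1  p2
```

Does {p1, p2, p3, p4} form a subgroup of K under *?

Yes

{p1, p2, p3, p4} contains the identity p1.
Checking products: every product of two elements of {p1, p2, p3, p4} (read from the table) lies in {p1, p2, p3, p4}, so the set is closed.
In a finite group, a nonempty closed subset is a subgroup. So {p1, p2, p3, p4} ≤ K.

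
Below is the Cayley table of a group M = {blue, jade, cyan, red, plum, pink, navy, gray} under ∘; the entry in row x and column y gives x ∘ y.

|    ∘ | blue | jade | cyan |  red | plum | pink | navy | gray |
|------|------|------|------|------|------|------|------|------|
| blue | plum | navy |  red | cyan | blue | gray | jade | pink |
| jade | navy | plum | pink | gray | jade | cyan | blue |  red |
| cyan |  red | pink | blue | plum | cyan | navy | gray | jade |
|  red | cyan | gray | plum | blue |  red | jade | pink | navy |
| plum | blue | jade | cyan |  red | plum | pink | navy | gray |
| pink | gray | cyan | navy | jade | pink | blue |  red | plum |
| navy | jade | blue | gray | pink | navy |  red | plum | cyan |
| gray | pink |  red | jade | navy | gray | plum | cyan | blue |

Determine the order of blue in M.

The identity element is plum (its row matches the header).
blue^1 = blue
blue^2 = blue ∘ blue = plum
The first power of blue equal to the identity is blue^2, so ord(blue) = 2.
(Structurally, M here is isomorphic to Z_2 x Z_4.)

2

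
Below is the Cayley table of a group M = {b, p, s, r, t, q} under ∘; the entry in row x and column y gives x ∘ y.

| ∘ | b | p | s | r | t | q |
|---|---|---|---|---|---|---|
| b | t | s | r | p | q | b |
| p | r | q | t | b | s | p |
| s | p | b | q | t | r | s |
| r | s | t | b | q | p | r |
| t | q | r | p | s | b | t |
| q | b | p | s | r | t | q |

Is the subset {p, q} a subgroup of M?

{p, q} contains the identity q.
Checking products: every product of two elements of {p, q} (read from the table) lies in {p, q}, so the set is closed.
In a finite group, a nonempty closed subset is a subgroup. So {p, q} ≤ M.
(Structurally, M here is isomorphic to the symmetric group S_3.)

Yes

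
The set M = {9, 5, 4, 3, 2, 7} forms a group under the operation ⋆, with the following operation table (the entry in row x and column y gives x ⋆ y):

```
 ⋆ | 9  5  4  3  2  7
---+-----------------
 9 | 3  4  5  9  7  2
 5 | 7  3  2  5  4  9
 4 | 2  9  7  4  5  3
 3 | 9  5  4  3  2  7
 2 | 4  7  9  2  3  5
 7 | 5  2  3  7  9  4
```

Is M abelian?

No

4 ⋆ 2 = 5 but 2 ⋆ 4 = 9.
Since 4 and 2 do not commute, M is not abelian.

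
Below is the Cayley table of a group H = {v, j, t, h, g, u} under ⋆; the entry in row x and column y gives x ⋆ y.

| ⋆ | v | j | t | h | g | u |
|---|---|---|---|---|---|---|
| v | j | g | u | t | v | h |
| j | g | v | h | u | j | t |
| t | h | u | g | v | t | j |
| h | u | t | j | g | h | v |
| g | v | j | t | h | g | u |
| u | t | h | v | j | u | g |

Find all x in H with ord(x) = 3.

{j, v}

Identity is g. Compute the order of each non-identity element by repeated multiplication:
  v: v → j → g  (order 3)
  j: j → v → g  (order 3)
  t: t → g  (order 2)
  h: h → g  (order 2)
  u: u → g  (order 2)
Elements of order 3: {j, v}.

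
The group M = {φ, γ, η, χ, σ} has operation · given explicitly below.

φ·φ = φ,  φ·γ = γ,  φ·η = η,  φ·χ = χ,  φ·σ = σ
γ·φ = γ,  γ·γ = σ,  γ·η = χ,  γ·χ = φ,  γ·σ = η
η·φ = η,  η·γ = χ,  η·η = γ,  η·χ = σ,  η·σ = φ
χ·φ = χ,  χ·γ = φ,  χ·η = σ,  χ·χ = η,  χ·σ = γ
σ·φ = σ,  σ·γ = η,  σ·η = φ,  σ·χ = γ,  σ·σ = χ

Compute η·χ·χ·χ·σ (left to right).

η·χ = σ
σ·χ = γ
γ·χ = φ
φ·σ = σ
(Structurally, M here is isomorphic to the cyclic group Z_5.)

σ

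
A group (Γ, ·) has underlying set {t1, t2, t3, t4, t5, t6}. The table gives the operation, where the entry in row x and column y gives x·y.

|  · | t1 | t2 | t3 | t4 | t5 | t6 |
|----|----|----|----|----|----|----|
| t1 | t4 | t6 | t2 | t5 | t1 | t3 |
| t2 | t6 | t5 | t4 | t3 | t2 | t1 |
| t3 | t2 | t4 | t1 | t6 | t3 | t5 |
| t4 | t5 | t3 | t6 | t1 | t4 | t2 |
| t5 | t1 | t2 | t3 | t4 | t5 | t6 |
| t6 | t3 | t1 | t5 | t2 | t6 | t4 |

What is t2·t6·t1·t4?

t2·t6 = t1
t1·t1 = t4
t4·t4 = t1

t1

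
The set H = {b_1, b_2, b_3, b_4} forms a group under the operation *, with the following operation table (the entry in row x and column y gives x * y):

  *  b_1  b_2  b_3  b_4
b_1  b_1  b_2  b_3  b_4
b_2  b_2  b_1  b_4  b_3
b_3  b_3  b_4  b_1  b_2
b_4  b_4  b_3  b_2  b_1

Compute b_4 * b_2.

b_3

Read row b_4, column b_2: b_4 * b_2 = b_3.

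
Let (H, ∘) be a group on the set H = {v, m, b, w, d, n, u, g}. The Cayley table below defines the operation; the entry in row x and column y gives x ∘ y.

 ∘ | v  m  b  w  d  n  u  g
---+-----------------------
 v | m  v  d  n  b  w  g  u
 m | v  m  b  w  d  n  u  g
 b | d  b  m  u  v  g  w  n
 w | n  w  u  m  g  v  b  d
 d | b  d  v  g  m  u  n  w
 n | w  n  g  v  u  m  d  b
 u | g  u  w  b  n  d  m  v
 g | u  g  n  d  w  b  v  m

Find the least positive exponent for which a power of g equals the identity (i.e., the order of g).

The identity element is m (its row matches the header).
g^1 = g
g^2 = g ∘ g = m
The first power of g equal to the identity is g^2, so ord(g) = 2.
(Structurally, H here is isomorphic to the elementary abelian group (Z_2)^3.)

2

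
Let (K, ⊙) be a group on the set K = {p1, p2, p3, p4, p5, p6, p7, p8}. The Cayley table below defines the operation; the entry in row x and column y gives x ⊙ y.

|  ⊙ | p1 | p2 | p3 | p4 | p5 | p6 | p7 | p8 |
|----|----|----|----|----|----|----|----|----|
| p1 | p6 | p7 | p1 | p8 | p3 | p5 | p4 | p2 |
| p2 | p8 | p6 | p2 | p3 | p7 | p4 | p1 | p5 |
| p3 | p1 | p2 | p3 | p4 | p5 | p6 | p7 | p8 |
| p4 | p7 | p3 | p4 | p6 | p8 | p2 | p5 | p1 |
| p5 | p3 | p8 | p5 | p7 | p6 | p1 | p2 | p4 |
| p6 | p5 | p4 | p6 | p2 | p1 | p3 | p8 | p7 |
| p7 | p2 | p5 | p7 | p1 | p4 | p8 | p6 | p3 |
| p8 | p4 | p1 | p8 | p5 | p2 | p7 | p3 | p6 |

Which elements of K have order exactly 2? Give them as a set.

{p6}

Identity is p3. Compute the order of each non-identity element by repeated multiplication:
  p1: p1 → p6 → p5 → p3  (order 4)
  p2: p2 → p6 → p4 → p3  (order 4)
  p4: p4 → p6 → p2 → p3  (order 4)
  p5: p5 → p6 → p1 → p3  (order 4)
  p6: p6 → p3  (order 2)
  p7: p7 → p6 → p8 → p3  (order 4)
  p8: p8 → p6 → p7 → p3  (order 4)
Elements of order 2: {p6}.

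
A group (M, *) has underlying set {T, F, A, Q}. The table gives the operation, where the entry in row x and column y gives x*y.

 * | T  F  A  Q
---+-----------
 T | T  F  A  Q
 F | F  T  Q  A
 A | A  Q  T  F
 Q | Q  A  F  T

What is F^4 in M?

T

F^1 = F
F^2 = F*F = T
F^3 = T*F = F
F^4 = F*F = T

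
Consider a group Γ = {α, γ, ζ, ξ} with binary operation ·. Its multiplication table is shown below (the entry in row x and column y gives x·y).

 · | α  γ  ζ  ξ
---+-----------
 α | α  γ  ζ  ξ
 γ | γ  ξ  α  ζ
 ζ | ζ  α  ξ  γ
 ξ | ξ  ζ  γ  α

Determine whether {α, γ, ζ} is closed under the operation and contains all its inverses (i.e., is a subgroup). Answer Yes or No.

No

γ·γ = ξ, which is not in {α, γ, ζ}.
The subset is not closed under ·, so it is not a subgroup.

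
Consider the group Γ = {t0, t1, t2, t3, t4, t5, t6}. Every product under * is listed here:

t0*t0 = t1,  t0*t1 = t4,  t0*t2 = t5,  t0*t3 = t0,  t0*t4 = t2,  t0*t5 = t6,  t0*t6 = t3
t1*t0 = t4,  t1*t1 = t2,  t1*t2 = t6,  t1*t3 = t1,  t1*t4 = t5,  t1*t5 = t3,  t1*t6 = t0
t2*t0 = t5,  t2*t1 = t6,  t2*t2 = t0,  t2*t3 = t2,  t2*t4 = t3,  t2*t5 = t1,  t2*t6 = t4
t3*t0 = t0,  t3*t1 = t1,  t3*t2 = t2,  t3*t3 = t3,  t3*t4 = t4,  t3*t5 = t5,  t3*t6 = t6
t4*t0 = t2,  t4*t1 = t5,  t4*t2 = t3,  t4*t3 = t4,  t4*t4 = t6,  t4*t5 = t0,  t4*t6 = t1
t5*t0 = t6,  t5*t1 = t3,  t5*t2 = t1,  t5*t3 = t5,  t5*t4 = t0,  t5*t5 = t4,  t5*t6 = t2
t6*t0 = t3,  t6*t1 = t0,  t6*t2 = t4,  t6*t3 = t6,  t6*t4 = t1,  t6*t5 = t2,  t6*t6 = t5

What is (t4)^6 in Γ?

t4^1 = t4
t4^2 = t4 * t4 = t6
t4^3 = t6 * t4 = t1
t4^4 = t1 * t4 = t5
t4^5 = t5 * t4 = t0
t4^6 = t0 * t4 = t2

t2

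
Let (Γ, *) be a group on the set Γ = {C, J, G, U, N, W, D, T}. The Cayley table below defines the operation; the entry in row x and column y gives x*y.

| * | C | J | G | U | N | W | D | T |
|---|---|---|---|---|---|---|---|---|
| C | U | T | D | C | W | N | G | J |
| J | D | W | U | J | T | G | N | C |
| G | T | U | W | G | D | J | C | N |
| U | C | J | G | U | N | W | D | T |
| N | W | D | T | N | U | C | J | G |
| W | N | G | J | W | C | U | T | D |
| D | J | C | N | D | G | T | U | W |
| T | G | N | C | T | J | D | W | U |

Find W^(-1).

First locate the identity: row U matches the header, so U is the identity.
Scan row W for U: W*W = U. Hence W^(-1) = W.

W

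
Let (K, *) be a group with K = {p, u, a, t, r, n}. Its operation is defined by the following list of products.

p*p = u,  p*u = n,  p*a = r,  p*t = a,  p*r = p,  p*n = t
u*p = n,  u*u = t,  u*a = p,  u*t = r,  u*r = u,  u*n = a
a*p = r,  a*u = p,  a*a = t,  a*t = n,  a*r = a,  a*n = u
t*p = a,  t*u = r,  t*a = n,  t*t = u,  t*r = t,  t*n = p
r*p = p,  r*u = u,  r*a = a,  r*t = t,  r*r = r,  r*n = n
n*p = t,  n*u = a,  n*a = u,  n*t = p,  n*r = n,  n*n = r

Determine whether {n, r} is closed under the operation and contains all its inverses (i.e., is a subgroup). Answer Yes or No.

Yes

{n, r} contains the identity r.
Checking products: every product of two elements of {n, r} (read from the table) lies in {n, r}, so the set is closed.
In a finite group, a nonempty closed subset is a subgroup. So {n, r} ≤ K.
(Structurally, K here is isomorphic to the cyclic group Z_6.)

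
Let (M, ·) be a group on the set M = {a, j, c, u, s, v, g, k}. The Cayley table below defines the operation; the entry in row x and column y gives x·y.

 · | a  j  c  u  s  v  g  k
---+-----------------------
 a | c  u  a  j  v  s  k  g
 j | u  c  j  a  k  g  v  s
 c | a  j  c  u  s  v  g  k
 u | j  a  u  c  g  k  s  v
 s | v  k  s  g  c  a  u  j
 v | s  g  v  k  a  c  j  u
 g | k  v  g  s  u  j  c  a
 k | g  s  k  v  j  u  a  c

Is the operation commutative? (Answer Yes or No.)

Yes

Check whether the table is symmetric across its main diagonal.
Every entry (row x, col y) equals the entry (row y, col x), so M is abelian.
(In fact M ≅ the elementary abelian group (Z_2)^3.)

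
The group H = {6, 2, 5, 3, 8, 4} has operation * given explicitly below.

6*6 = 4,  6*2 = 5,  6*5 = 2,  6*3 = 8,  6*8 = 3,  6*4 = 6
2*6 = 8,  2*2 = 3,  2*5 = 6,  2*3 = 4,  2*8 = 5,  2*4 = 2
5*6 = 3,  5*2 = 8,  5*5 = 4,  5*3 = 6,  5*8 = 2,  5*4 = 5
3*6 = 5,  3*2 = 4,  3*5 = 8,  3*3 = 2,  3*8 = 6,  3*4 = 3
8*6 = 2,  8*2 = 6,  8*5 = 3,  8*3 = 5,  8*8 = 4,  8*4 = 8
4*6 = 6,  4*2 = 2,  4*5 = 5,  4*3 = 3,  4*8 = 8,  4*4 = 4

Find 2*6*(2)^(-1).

The identity is 4. In row 2, the entry 4 sits in column 3, so 2^(-1) = 3.
2*6 = 8
8*3 = 5

5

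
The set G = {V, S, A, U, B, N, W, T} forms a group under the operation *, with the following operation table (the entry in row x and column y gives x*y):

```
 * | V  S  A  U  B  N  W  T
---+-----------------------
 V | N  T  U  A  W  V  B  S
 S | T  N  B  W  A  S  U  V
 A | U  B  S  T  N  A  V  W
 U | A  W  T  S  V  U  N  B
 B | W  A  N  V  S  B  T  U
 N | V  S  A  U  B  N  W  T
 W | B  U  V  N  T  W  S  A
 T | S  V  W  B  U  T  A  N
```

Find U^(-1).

W

First locate the identity: row N matches the header, so N is the identity.
Scan row U for N: U*W = N. Hence U^(-1) = W.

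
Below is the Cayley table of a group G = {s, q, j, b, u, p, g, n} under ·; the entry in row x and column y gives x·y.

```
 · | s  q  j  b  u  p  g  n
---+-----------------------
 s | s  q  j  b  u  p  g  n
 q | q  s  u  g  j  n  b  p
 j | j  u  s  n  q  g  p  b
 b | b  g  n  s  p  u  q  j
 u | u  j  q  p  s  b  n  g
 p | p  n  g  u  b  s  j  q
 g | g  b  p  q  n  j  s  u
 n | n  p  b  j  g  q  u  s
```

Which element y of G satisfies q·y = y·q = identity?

First locate the identity: row s matches the header, so s is the identity.
Scan row q for s: q·q = s. Hence q^(-1) = q.

q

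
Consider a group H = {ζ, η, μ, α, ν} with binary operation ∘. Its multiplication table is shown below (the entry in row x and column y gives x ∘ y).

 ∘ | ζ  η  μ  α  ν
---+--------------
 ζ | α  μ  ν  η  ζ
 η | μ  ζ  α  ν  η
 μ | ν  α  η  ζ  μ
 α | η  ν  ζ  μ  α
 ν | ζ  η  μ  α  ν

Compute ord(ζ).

The identity element is ν (its row matches the header).
ζ^1 = ζ
ζ^2 = ζ ∘ ζ = α
ζ^3 = α ∘ ζ = η
ζ^4 = η ∘ ζ = μ
ζ^5 = μ ∘ ζ = ν
The first power of ζ equal to the identity is ζ^5, so ord(ζ) = 5.

5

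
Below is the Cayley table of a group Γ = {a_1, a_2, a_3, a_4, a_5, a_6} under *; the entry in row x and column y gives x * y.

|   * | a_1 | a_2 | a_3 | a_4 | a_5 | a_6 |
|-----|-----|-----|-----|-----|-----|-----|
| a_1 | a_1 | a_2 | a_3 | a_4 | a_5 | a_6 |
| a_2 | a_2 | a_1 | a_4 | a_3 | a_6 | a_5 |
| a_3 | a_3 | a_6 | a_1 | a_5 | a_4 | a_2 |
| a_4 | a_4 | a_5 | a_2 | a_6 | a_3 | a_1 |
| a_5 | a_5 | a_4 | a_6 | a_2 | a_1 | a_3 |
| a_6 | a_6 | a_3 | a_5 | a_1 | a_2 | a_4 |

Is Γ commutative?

No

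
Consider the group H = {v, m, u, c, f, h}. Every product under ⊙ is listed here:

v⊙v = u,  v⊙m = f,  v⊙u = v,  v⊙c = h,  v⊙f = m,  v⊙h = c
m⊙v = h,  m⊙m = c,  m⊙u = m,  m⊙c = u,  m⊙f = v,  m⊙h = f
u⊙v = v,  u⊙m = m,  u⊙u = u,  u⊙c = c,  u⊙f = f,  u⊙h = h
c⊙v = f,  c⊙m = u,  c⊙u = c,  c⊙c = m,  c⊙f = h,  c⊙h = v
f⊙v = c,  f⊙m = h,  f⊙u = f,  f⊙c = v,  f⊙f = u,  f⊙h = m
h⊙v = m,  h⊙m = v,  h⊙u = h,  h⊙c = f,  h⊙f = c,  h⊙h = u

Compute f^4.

u

f^1 = f
f^2 = f ⊙ f = u
f^3 = u ⊙ f = f
f^4 = f ⊙ f = u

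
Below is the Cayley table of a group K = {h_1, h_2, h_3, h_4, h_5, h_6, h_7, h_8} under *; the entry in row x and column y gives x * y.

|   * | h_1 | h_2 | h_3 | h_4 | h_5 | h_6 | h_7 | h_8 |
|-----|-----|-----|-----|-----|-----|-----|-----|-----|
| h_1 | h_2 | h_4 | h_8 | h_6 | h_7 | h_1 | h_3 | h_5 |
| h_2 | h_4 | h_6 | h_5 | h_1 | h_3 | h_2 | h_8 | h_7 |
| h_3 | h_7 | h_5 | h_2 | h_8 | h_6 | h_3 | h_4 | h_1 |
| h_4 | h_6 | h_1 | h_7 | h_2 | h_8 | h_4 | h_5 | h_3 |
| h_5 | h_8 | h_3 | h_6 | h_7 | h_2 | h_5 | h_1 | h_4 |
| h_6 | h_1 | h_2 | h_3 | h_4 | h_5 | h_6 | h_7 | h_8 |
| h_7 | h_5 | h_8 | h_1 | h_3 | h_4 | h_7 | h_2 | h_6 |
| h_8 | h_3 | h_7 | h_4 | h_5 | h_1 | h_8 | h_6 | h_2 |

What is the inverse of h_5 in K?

h_3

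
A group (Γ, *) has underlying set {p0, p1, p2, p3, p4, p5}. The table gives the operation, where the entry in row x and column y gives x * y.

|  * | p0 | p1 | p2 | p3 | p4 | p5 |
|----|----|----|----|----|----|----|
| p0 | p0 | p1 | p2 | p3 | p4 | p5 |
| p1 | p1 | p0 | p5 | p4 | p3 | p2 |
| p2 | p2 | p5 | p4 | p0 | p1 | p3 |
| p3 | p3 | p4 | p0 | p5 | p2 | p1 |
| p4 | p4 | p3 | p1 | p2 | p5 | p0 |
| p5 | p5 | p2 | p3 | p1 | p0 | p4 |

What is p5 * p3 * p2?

p5

p5 * p3 = p1
p1 * p2 = p5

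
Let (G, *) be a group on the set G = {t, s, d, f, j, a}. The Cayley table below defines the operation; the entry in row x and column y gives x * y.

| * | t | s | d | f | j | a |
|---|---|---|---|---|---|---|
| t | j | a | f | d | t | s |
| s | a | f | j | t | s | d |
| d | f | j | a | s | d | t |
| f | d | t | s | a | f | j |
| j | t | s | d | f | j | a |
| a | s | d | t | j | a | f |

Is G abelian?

Check whether the table is symmetric across its main diagonal.
Every entry (row x, col y) equals the entry (row y, col x), so G is abelian.

Yes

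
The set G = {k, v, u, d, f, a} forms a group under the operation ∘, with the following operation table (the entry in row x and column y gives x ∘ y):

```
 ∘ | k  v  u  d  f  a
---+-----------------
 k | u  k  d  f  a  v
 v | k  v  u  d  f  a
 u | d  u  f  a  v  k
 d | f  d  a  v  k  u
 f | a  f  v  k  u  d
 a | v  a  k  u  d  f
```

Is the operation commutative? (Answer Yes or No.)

Yes

Check whether the table is symmetric across its main diagonal.
Every entry (row x, col y) equals the entry (row y, col x), so G is abelian.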